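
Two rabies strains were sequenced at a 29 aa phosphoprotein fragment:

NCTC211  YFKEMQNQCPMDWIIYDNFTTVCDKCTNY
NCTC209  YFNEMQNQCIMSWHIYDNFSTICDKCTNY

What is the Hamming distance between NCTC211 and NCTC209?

Mismatches occur at site 3 (K/N), site 10 (P/I), site 12 (D/S), site 14 (I/H), site 20 (T/S), site 22 (V/I).
That gives 6 mismatches out of 29 aligned sites, so the Hamming distance is 6.

6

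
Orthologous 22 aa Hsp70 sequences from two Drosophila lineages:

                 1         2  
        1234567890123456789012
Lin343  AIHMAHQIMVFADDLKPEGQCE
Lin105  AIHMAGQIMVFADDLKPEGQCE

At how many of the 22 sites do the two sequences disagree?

A single mismatch occurs at site 6 (H→G).
That gives 1 mismatch out of 22 aligned sites, so the Hamming distance is 1.

1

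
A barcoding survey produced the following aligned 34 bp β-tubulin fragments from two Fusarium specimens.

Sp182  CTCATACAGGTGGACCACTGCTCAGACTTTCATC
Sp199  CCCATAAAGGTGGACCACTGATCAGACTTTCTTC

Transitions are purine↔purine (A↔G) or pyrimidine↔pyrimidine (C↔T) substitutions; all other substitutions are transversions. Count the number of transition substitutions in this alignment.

1

The sequences differ at positions 2 (T/C, transition), 7 (C/A, transversion), 21 (C/A, transversion), 32 (A/T, transversion).
Of the 4 differences, 1 transition and 3 transversions, so the answer is 1.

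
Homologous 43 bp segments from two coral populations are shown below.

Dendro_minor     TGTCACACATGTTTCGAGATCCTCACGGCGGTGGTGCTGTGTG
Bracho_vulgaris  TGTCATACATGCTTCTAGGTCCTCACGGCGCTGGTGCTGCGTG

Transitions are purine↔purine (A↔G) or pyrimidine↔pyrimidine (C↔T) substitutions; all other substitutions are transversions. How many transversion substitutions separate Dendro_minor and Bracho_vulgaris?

Differing sites — 6:C/T (Ti); 12:T/C (Ti); 16:G/T (Tv); 19:A/G (Ti); 31:G/C (Tv); 40:T/C (Ti).
Of the 6 differences, 4 transitions and 2 transversions, so the answer is 2.

2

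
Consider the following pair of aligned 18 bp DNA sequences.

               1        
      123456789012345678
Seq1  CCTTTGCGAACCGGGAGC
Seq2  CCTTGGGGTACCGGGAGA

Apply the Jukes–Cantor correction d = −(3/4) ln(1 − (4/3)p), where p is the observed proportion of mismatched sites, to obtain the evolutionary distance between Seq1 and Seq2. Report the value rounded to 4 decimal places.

0.2635

Mismatches occur at site 5 (T/G), site 7 (C/G), site 9 (A/T), site 18 (C/A).
p = 4/18 = 0.222222.
d = −0.75 · ln(1 − (4/3)·0.222222) = −0.75 · ln(0.703704) = −0.75 · (-0.351397) = 0.2635.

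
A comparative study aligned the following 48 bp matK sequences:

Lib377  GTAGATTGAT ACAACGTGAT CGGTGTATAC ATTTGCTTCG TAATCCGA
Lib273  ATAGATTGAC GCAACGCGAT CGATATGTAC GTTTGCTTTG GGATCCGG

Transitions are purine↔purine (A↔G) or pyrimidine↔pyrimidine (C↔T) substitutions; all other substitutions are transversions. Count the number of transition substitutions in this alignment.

The sequences differ at positions 1 (G/A, transition), 10 (T/C, transition), 11 (A/G, transition), 17 (T/C, transition), 23 (G/A, transition), 25 (G/A, transition), 27 (A/G, transition), 31 (A/G, transition), 39 (C/T, transition), 41 (T/G, transversion), 42 (A/G, transition), 48 (A/G, transition).
Of the 12 differences, 11 transitions and 1 transversion, so the answer is 11.

11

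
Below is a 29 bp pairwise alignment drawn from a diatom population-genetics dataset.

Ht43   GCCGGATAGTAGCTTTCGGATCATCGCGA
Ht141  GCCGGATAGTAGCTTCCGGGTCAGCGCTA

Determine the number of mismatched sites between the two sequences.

Differing sites — 16:T/C; 20:A/G; 24:T/G; 28:G/T.
That gives 4 mismatches out of 29 aligned sites, so the Hamming distance is 4.

4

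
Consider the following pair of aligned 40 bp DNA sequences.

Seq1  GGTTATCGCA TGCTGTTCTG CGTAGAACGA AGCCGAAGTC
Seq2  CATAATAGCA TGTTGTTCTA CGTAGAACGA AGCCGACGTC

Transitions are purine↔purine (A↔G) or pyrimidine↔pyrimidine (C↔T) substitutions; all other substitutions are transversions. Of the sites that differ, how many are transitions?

Mismatches occur at site 1 (G/C, transversion), site 2 (G/A, transition), site 4 (T/A, transversion), site 7 (C/A, transversion), site 13 (C/T, transition), site 20 (G/A, transition), site 37 (A/C, transversion).
Of the 7 differences, 3 transitions and 4 transversions, so the answer is 3.

3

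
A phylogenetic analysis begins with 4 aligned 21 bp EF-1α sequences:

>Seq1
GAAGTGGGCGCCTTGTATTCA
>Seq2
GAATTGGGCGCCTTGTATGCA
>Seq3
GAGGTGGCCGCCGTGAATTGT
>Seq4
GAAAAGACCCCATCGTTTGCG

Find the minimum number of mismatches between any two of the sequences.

Pairwise Hamming distances:
  Seq1 vs Seq2: 2
  Seq1 vs Seq3: 6
  Seq1 vs Seq4: 10
  Seq2 vs Seq3: 8
  Seq2 vs Seq4: 9
  Seq3 vs Seq4: 13
The smallest is 2, between Seq1 and Seq2.

2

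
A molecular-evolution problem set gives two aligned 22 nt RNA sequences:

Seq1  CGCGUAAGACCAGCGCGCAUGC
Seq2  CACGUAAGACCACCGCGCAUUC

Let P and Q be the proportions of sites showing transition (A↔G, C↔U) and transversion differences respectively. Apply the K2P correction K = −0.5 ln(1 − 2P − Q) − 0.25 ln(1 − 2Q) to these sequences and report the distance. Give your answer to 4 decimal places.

0.1505

Mismatches occur at site 2 (G↔A, transition), site 13 (G↔C, transversion), site 21 (G↔U, transversion).
Of the 3 differences, 1 transition and 2 transversions over 22 sites: P = 1/22 = 0.045455, Q = 2/22 = 0.090909.
d = −0.5·ln(0.818181) − 0.25·ln(0.818182) = −0.5·(-0.200672) − 0.25·(-0.200670) = 0.1505.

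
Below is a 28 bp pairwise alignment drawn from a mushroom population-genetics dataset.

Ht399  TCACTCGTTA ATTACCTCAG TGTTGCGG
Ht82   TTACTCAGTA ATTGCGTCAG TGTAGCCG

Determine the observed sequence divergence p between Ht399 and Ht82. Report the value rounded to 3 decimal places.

Differing sites — 2:C/T; 7:G/A; 8:T/G; 14:A/G; 16:C/G; 24:T/A; 27:G/C.
There are 7 differences over 28 sites, so p = 7/28 = 0.250.

0.250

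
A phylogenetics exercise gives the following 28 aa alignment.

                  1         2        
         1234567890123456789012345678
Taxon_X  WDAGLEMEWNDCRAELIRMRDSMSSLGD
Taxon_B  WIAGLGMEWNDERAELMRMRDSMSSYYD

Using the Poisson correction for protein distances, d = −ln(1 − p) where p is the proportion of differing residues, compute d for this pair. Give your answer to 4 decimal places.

0.2412

The sequences differ at positions 2 (D/I), 6 (E/G), 12 (C/E), 17 (I/M), 26 (L/Y), 27 (G/Y).
p = 6/28 = 0.214286.
d = −ln(1 − 0.214286) = −ln(0.785714) = 0.2412.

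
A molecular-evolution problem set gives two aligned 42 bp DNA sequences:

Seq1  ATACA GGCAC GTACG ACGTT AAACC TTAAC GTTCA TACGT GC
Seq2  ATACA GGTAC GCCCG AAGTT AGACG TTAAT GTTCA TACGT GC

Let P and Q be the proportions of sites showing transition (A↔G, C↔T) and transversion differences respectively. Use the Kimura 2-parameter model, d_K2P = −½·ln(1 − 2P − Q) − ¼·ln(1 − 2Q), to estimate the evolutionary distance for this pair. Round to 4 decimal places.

0.1904

Differing sites — 8:C/T (Ti); 12:T/C (Ti); 13:A/C (Tv); 17:C/A (Tv); 22:A/G (Ti); 25:C/G (Tv); 30:C/T (Ti).
Of the 7 differences, 4 transitions and 3 transversions over 42 sites: P = 4/42 = 0.095238, Q = 3/42 = 0.071429.
d = −0.5·ln(0.738095) − 0.25·ln(0.857142) = −0.5·(-0.303683) − 0.25·(-0.154152) = 0.1904.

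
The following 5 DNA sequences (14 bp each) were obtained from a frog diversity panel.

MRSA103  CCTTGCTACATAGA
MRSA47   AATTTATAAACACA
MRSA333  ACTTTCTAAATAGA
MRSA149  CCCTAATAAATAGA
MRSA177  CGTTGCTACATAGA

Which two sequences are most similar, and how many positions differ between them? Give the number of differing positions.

Pairwise Hamming distances:
  MRSA103 vs MRSA47: 7
  MRSA103 vs MRSA333: 3
  MRSA103 vs MRSA149: 4
  MRSA103 vs MRSA177: 1
  MRSA47 vs MRSA333: 4
  MRSA47 vs MRSA149: 6
  MRSA47 vs MRSA177: 7
  MRSA333 vs MRSA149: 4
  MRSA333 vs MRSA177: 4
  MRSA149 vs MRSA177: 5
The smallest is 1, between MRSA103 and MRSA177.

1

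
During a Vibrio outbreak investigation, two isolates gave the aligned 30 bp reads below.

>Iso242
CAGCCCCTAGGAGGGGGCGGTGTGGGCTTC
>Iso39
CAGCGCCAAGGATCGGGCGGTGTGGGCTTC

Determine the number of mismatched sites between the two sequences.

Differing sites — 5:C/G; 8:T/A; 13:G/T; 14:G/C.
That gives 4 mismatches out of 30 aligned sites, so the Hamming distance is 4.

4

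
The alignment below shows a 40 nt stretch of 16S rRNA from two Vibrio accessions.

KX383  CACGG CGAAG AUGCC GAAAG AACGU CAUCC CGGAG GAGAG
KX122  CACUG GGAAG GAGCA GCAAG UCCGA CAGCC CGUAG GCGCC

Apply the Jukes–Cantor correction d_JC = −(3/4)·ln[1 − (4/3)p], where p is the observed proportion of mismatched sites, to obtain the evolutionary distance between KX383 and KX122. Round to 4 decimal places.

0.4715

Differing sites — 4:G/U; 6:C/G; 11:A/G; 12:U/A; 15:C/A; 17:A/C; 21:A/U; 22:A/C; 25:U/A; 28:U/G; 33:G/U; 37:A/C; 39:A/C; 40:G/C.
p = 14/40 = 0.350000.
d = −0.75 · ln(1 − (4/3)·0.350000) = −0.75 · ln(0.533333) = −0.75 · (-0.628609) = 0.4715.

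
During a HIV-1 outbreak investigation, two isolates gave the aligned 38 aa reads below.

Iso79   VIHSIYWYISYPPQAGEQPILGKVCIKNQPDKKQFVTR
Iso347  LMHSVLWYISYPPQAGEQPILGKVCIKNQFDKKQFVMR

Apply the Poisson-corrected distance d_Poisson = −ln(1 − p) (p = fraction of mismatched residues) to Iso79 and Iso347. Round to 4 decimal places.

The sequences differ at positions 1 (V/L), 2 (I/M), 5 (I/V), 6 (Y/L), 30 (P/F), 37 (T/M).
p = 6/38 = 0.157895.
d = −ln(1 − 0.157895) = −ln(0.842105) = 0.1719.

0.1719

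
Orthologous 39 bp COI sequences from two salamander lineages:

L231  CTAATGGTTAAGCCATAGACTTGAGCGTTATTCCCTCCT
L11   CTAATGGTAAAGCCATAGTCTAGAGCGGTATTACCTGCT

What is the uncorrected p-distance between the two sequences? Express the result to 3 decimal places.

0.154

The sequences differ at positions 9 (T/A), 19 (A/T), 22 (T/A), 28 (T/G), 33 (C/A), 37 (C/G).
There are 6 differences over 39 sites, so p = 6/39 = 0.154.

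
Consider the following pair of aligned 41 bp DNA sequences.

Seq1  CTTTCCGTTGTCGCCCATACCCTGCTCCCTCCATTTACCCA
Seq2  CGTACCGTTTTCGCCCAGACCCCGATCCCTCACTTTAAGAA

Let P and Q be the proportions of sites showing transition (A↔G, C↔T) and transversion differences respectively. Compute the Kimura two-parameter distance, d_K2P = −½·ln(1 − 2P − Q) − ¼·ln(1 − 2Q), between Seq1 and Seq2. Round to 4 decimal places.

0.3404

The sequences differ at positions 2 (T/G, transversion), 4 (T/A, transversion), 10 (G/T, transversion), 18 (T/G, transversion), 23 (T/C, transition), 25 (C/A, transversion), 32 (C/A, transversion), 33 (A/C, transversion), 38 (C/A, transversion), 39 (C/G, transversion), 40 (C/A, transversion).
Of the 11 differences, 1 transition and 10 transversions over 41 sites: P = 1/41 = 0.024390, Q = 10/41 = 0.243902.
d = −0.5·ln(0.707318) − 0.25·ln(0.512196) = −0.5·(-0.346275) − 0.25·(-0.669048) = 0.3404.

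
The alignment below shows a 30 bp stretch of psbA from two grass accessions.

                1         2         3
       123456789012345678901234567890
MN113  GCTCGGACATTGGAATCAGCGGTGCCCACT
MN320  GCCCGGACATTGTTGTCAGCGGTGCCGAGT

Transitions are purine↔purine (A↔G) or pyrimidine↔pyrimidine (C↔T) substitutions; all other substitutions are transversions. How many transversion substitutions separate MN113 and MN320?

Differing sites — 3:T/C (Ti); 13:G/T (Tv); 14:A/T (Tv); 15:A/G (Ti); 27:C/G (Tv); 29:C/G (Tv).
Of the 6 differences, 2 transitions and 4 transversions, so the answer is 4.

4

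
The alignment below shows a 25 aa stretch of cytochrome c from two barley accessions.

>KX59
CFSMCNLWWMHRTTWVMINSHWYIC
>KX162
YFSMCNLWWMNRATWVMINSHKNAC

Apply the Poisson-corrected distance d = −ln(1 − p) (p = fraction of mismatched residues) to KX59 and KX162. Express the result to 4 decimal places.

The sequences differ at positions 1 (C/Y), 11 (H/N), 13 (T/A), 22 (W/K), 23 (Y/N), 24 (I/A).
p = 6/25 = 0.240000.
d = −ln(1 − 0.240000) = −ln(0.760000) = 0.2744.

0.2744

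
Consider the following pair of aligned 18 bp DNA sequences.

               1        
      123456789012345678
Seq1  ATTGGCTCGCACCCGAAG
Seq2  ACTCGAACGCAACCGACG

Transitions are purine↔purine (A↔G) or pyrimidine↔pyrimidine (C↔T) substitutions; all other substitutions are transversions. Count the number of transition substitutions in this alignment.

1

Differing sites — 2:T/C (Ti); 4:G/C (Tv); 6:C/A (Tv); 7:T/A (Tv); 12:C/A (Tv); 17:A/C (Tv).
Of the 6 differences, 1 transition and 5 transversions, so the answer is 1.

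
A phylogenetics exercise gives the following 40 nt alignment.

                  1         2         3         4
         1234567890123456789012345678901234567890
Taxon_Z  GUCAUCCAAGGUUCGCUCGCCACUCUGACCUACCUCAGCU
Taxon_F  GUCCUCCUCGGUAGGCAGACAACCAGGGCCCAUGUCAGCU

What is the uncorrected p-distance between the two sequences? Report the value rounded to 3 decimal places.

Differing sites — 4:A/C; 8:A/U; 9:A/C; 13:U/A; 14:C/G; 17:U/A; 18:C/G; 19:G/A; 21:C/A; 24:U/C; 25:C/A; 26:U/G; 28:A/G; 31:U/C; 33:C/U; 34:C/G.
There are 16 differences over 40 sites, so p = 16/40 = 0.400.

0.400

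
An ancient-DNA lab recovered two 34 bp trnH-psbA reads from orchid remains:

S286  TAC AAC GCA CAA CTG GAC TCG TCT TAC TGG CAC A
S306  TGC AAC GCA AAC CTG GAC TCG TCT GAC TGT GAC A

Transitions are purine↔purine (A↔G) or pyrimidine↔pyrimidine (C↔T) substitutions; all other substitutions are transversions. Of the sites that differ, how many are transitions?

Mismatches occur at site 2 (A→G, transition), site 10 (C→A, transversion), site 12 (A→C, transversion), site 25 (T→G, transversion), site 30 (G→T, transversion), site 31 (C→G, transversion).
Of the 6 differences, 1 transition and 5 transversions, so the answer is 1.

1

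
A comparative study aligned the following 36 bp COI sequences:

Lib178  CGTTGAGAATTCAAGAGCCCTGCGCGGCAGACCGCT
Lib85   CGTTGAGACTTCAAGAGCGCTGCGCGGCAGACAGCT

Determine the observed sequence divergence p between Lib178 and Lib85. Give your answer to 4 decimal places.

Differing sites — 9:A/C; 19:C/G; 33:C/A.
There are 3 differences over 36 sites, so p = 3/36 = 0.0833.

0.0833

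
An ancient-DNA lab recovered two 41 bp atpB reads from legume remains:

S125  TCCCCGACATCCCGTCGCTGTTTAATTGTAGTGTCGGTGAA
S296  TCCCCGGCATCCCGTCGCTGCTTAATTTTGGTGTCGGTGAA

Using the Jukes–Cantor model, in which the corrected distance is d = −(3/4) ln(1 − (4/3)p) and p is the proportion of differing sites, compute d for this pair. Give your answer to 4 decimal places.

The sequences differ at positions 7 (A/G), 21 (T/C), 28 (G/T), 30 (A/G).
p = 4/41 = 0.097561.
d = −0.75 · ln(1 − (4/3)·0.097561) = −0.75 · ln(0.869919) = −0.75 · (-0.139355) = 0.1045.

0.1045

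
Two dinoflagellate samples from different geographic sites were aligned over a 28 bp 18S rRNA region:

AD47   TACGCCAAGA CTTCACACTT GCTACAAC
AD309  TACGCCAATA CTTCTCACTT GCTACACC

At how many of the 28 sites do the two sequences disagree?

Differing sites — 9:G/T; 15:A/T; 27:A/C.
That gives 3 mismatches out of 28 aligned sites, so the Hamming distance is 3.

3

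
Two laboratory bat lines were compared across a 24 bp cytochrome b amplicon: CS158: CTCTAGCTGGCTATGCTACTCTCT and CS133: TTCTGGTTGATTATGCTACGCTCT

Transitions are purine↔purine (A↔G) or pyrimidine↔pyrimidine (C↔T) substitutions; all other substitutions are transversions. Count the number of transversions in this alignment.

The sequences differ at positions 1 (C/T, transition), 5 (A/G, transition), 7 (C/T, transition), 10 (G/A, transition), 11 (C/T, transition), 20 (T/G, transversion).
Of the 6 differences, 5 transitions and 1 transversion, so the answer is 1.

1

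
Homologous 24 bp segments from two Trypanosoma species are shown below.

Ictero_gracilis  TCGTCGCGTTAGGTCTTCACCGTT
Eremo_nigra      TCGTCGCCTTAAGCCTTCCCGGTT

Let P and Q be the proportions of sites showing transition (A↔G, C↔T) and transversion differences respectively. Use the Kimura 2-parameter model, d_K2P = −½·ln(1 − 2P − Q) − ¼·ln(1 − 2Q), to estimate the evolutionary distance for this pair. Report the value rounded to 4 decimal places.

0.2443

Differing sites — 8:G/C (Tv); 12:G/A (Ti); 14:T/C (Ti); 19:A/C (Tv); 21:C/G (Tv).
Of the 5 differences, 2 transitions and 3 transversions over 24 sites: P = 2/24 = 0.083333, Q = 3/24 = 0.125000.
d = −0.5·ln(0.708334) − 0.25·ln(0.750000) = −0.5·(-0.344840) − 0.25·(-0.287682) = 0.2443.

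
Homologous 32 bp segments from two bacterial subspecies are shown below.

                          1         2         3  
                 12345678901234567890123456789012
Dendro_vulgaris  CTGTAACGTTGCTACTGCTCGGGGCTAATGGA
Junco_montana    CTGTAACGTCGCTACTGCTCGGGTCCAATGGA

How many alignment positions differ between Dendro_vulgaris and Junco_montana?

3

Mismatches occur at site 10 (T↔C), site 24 (G↔T), site 26 (T↔C).
That gives 3 mismatches out of 32 aligned sites, so the Hamming distance is 3.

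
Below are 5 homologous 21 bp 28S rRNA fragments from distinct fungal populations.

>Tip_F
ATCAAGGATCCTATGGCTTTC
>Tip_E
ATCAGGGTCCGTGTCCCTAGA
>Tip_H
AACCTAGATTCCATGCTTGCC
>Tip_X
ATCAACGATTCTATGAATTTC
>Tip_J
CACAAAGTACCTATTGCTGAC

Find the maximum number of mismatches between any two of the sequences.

15

Pairwise Hamming distances:
  Tip_F vs Tip_E: 10
  Tip_F vs Tip_H: 10
  Tip_F vs Tip_X: 4
  Tip_F vs Tip_J: 8
  Tip_E vs Tip_H: 15
  Tip_E vs Tip_X: 13
  Tip_E vs Tip_J: 12
  Tip_H vs Tip_X: 9
  Tip_H vs Tip_J: 11
  Tip_X vs Tip_J: 11
The largest is 15, between Tip_E and Tip_H.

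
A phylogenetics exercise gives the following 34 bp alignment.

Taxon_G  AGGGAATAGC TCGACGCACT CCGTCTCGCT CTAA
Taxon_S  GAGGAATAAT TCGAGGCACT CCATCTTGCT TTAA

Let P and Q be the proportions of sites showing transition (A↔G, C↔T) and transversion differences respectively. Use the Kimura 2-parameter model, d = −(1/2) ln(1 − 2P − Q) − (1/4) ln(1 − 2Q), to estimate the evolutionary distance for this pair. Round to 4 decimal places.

The sequences differ at positions 1 (A/G, transition), 2 (G/A, transition), 9 (G/A, transition), 10 (C/T, transition), 15 (C/G, transversion), 23 (G/A, transition), 27 (C/T, transition), 31 (C/T, transition).
Of the 8 differences, 7 transitions and 1 transversion over 34 sites: P = 7/34 = 0.205882, Q = 1/34 = 0.029412.
d = −0.5·ln(0.558824) − 0.25·ln(0.941176) = −0.5·(-0.581921) − 0.25·(-0.060625) = 0.3061.

0.3061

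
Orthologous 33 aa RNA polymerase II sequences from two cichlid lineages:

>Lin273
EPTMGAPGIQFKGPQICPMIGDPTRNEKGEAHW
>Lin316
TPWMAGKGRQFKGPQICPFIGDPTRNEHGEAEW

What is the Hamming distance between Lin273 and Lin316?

9

The sequences differ at positions 1 (E/T), 3 (T/W), 5 (G/A), 6 (A/G), 7 (P/K), 9 (I/R), 19 (M/F), 28 (K/H), 32 (H/E).
That gives 9 mismatches out of 33 aligned sites, so the Hamming distance is 9.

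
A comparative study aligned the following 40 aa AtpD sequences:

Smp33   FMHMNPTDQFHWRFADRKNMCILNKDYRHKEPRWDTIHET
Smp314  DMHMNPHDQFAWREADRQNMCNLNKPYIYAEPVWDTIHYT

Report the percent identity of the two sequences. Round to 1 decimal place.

The sequences differ at positions 1 (F/D), 7 (T/H), 11 (H/A), 14 (F/E), 18 (K/Q), 22 (I/N), 26 (D/P), 28 (R/I), 29 (H/Y), 30 (K/A), 33 (R/V), 39 (E/Y).
28 of the 40 sites match, so the percent identity is 28/40 × 100 = 70.0%.

70.0%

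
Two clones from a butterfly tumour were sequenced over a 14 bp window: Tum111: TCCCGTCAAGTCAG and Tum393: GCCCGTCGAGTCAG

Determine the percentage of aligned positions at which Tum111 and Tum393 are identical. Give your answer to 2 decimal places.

85.71%

Mismatches occur at site 1 (T/G), site 8 (A/G).
12 of the 14 sites match, so the percent identity is 12/14 × 100 = 85.71%.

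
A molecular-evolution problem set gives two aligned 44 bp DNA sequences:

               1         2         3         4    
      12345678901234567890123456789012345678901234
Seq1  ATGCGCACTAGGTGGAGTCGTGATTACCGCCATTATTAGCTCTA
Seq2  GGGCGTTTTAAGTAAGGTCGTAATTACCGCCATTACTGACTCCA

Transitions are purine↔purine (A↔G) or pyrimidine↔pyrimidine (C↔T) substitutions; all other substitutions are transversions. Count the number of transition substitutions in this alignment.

12

Mismatches occur at site 1 (A→G, transition), site 2 (T→G, transversion), site 6 (C→T, transition), site 7 (A→T, transversion), site 8 (C→T, transition), site 11 (G→A, transition), site 14 (G→A, transition), site 15 (G→A, transition), site 16 (A→G, transition), site 22 (G→A, transition), site 36 (T→C, transition), site 38 (A→G, transition), site 39 (G→A, transition), site 43 (T→C, transition).
Of the 14 differences, 12 transitions and 2 transversions, so the answer is 12.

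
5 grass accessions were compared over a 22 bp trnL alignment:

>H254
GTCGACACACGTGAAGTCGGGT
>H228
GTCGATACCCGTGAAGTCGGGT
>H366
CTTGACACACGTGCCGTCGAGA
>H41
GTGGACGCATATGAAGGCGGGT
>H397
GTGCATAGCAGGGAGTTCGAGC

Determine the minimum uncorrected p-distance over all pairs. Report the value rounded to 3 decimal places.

Pairwise Hamming distances:
  H254 vs H228: 2
  H254 vs H366: 6
  H254 vs H41: 5
  H254 vs H397: 11
  H228 vs H366: 8
  H228 vs H41: 7
  H228 vs H397: 9
  H366 vs H41: 10
  H366 vs H397: 12
  H41 vs H397: 13
The smallest is 2 mismatches, between H254 and H228; p = 2/22 = 0.091.

0.091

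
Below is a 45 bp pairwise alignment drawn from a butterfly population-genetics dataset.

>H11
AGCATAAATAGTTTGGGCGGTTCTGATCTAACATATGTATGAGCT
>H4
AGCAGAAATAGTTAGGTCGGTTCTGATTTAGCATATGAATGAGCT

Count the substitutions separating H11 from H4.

6

Differing sites — 5:T/G; 14:T/A; 17:G/T; 28:C/T; 31:A/G; 38:T/A.
That gives 6 mismatches out of 45 aligned sites, so the Hamming distance is 6.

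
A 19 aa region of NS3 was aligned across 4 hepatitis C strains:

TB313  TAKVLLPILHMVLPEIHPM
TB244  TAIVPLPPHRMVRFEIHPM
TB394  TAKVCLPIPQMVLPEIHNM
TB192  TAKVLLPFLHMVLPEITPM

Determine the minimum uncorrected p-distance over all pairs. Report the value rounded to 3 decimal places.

Pairwise Hamming distances:
  TB313 vs TB244: 7
  TB313 vs TB394: 4
  TB313 vs TB192: 2
  TB244 vs TB394: 8
  TB244 vs TB192: 8
  TB394 vs TB192: 6
The smallest is 2 mismatches, between TB313 and TB192; p = 2/19 = 0.105.

0.105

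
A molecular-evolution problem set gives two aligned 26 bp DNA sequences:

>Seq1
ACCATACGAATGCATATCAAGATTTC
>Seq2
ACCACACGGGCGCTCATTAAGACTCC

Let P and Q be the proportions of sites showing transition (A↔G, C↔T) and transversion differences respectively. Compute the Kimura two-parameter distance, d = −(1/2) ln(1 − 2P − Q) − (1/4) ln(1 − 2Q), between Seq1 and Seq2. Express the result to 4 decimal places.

0.5504

Differing sites — 5:T/C (Ti); 9:A/G (Ti); 10:A/G (Ti); 11:T/C (Ti); 14:A/T (Tv); 15:T/C (Ti); 18:C/T (Ti); 23:T/C (Ti); 25:T/C (Ti).
Of the 9 differences, 8 transitions and 1 transversion over 26 sites: P = 8/26 = 0.307692, Q = 1/26 = 0.038462.
d = −0.5·ln(0.346154) − 0.25·ln(0.923076) = −0.5·(-1.060872) − 0.25·(-0.080044) = 0.5504.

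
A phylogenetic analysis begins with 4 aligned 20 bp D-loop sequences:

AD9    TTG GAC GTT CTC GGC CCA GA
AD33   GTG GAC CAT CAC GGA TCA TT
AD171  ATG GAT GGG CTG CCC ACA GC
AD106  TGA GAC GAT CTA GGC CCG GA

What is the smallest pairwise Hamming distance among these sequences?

Pairwise Hamming distances:
  AD9 vs AD33: 8
  AD9 vs AD171: 9
  AD9 vs AD106: 5
  AD33 vs AD171: 13
  AD33 vs AD106: 11
  AD171 vs AD106: 12
The smallest is 5, between AD9 and AD106.

5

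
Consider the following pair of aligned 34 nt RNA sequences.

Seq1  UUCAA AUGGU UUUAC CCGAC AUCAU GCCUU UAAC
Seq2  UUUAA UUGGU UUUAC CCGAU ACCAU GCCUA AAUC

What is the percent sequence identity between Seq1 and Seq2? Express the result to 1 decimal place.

79.4%

Differing sites — 3:C/U; 6:A/U; 20:C/U; 22:U/C; 30:U/A; 31:U/A; 33:A/U.
27 of the 34 sites match, so the percent identity is 27/34 × 100 = 79.4%.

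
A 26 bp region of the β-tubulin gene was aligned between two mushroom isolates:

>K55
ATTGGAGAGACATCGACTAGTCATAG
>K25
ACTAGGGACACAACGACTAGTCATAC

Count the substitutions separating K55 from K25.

6

The sequences differ at positions 2 (T/C), 4 (G/A), 6 (A/G), 9 (G/C), 13 (T/A), 26 (G/C).
That gives 6 mismatches out of 26 aligned sites, so the Hamming distance is 6.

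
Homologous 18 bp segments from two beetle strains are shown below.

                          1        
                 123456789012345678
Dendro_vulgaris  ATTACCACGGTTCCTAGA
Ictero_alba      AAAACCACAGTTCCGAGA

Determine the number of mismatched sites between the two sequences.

Mismatches occur at site 2 (T→A), site 3 (T→A), site 9 (G→A), site 15 (T→G).
That gives 4 mismatches out of 18 aligned sites, so the Hamming distance is 4.

4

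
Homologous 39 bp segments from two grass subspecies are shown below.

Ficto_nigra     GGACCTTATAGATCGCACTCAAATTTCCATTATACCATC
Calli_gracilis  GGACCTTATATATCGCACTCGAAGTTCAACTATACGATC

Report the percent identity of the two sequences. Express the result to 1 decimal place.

84.6%

The sequences differ at positions 11 (G/T), 21 (A/G), 24 (T/G), 28 (C/A), 30 (T/C), 36 (C/G).
33 of the 39 sites match, so the percent identity is 33/39 × 100 = 84.6%.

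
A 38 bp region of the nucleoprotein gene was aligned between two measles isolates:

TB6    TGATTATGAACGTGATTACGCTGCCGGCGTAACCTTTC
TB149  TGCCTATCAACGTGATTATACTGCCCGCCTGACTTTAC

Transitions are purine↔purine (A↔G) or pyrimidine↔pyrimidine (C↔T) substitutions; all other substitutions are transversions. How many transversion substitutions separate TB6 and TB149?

5

Differing sites — 3:A/C (Tv); 4:T/C (Ti); 8:G/C (Tv); 19:C/T (Ti); 20:G/A (Ti); 26:G/C (Tv); 29:G/C (Tv); 31:A/G (Ti); 34:C/T (Ti); 37:T/A (Tv).
Of the 10 differences, 5 transitions and 5 transversions, so the answer is 5.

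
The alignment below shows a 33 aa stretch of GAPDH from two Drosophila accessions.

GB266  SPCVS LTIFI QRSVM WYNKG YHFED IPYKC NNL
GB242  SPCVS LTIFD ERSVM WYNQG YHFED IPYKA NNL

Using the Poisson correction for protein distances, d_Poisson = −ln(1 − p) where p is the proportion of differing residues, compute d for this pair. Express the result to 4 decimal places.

Differing sites — 10:I/D; 11:Q/E; 19:K/Q; 30:C/A.
p = 4/33 = 0.121212.
d = −ln(1 − 0.121212) = −ln(0.878788) = 0.1292.

0.1292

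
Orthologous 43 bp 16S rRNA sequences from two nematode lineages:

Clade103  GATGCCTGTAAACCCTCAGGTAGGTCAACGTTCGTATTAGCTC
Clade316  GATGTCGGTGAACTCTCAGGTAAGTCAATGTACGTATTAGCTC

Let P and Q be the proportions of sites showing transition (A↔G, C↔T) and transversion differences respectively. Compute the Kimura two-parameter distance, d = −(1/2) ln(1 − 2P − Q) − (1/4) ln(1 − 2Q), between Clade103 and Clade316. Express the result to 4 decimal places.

0.1880

Differing sites — 5:C/T (Ti); 7:T/G (Tv); 10:A/G (Ti); 14:C/T (Ti); 23:G/A (Ti); 29:C/T (Ti); 32:T/A (Tv).
Of the 7 differences, 5 transitions and 2 transversions over 43 sites: P = 5/43 = 0.116279, Q = 2/43 = 0.046512.
d = −0.5·ln(0.720930) − 0.25·ln(0.906976) = −0.5·(-0.327213) − 0.25·(-0.097639) = 0.1880.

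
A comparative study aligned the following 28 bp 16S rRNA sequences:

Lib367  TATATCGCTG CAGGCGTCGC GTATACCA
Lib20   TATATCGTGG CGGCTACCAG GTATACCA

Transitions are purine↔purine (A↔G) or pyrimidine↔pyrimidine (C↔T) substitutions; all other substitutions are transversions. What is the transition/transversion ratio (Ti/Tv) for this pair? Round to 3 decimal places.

The sequences differ at positions 8 (C/T, transition), 9 (T/G, transversion), 12 (A/G, transition), 14 (G/C, transversion), 15 (C/T, transition), 16 (G/A, transition), 17 (T/C, transition), 19 (G/A, transition), 20 (C/G, transversion).
Of the 9 differences, 6 transitions and 3 transversions, so Ti/Tv = 6/3 = 2.000.

2.000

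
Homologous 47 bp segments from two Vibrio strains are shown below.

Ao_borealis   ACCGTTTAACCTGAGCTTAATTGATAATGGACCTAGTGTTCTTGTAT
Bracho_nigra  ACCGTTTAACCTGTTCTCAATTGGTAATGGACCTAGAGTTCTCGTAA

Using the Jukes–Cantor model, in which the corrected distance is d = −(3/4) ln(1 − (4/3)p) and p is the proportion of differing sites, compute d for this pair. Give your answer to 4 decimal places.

Mismatches occur at site 14 (A→T), site 15 (G→T), site 18 (T→C), site 24 (A→G), site 37 (T→A), site 43 (T→C), site 47 (T→A).
p = 7/47 = 0.148936.
d = −0.75 · ln(1 − (4/3)·0.148936) = −0.75 · ln(0.801419) = −0.75 · (-0.221371) = 0.1660.

0.1660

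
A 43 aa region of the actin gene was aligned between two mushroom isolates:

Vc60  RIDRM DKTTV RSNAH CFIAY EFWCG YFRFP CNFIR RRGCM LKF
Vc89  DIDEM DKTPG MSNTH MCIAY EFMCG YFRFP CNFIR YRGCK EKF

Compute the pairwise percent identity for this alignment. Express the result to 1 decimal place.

The sequences differ at positions 1 (R/D), 4 (R/E), 9 (T/P), 10 (V/G), 11 (R/M), 14 (A/T), 16 (C/M), 17 (F/C), 23 (W/M), 36 (R/Y), 40 (M/K), 41 (L/E).
31 of the 43 sites match, so the percent identity is 31/43 × 100 = 72.1%.

72.1%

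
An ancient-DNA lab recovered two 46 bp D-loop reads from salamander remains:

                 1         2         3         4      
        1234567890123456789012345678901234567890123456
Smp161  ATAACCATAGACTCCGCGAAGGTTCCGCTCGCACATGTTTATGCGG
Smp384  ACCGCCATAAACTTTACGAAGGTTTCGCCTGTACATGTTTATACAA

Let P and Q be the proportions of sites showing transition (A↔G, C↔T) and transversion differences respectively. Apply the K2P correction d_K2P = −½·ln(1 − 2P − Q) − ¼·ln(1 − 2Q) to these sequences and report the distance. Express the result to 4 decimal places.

The sequences differ at positions 2 (T/C, transition), 3 (A/C, transversion), 4 (A/G, transition), 10 (G/A, transition), 14 (C/T, transition), 15 (C/T, transition), 16 (G/A, transition), 25 (C/T, transition), 29 (T/C, transition), 30 (C/T, transition), 32 (C/T, transition), 43 (G/A, transition), 45 (G/A, transition), 46 (G/A, transition).
Of the 14 differences, 13 transitions and 1 transversion over 46 sites: P = 13/46 = 0.282609, Q = 1/46 = 0.021739.
d = −0.5·ln(0.413043) − 0.25·ln(0.956522) = −0.5·(-0.884204) − 0.25·(-0.044451) = 0.4532.

0.4532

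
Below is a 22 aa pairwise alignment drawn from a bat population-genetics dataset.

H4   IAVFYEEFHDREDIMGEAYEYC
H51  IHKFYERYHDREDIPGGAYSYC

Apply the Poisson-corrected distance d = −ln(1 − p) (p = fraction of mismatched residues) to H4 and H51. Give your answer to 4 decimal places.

The sequences differ at positions 2 (A/H), 3 (V/K), 7 (E/R), 8 (F/Y), 15 (M/P), 17 (E/G), 20 (E/S).
p = 7/22 = 0.318182.
d = −ln(1 − 0.318182) = −ln(0.681818) = 0.3830.

0.3830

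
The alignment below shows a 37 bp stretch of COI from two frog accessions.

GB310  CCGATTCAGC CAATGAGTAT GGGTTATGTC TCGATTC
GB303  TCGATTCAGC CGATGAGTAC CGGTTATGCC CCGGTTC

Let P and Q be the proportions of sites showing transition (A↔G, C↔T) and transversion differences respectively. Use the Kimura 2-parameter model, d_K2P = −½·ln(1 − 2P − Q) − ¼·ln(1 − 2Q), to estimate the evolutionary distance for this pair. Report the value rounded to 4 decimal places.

0.2303

Mismatches occur at site 1 (C→T, transition), site 12 (A→G, transition), site 20 (T→C, transition), site 21 (G→C, transversion), site 29 (T→C, transition), site 31 (T→C, transition), site 34 (A→G, transition).
Of the 7 differences, 6 transitions and 1 transversion over 37 sites: P = 6/37 = 0.162162, Q = 1/37 = 0.027027.
d = −0.5·ln(0.648649) − 0.25·ln(0.945946) = −0.5·(-0.432864) − 0.25·(-0.055570) = 0.2303.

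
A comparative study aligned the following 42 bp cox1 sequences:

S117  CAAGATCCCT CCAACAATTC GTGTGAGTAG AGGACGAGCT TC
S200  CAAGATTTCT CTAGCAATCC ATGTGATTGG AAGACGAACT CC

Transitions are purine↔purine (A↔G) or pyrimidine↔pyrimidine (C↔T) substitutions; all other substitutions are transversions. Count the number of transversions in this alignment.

Mismatches occur at site 7 (C→T, transition), site 8 (C→T, transition), site 12 (C→T, transition), site 14 (A→G, transition), site 19 (T→C, transition), site 21 (G→A, transition), site 27 (G→T, transversion), site 29 (A→G, transition), site 32 (G→A, transition), site 38 (G→A, transition), site 41 (T→C, transition).
Of the 11 differences, 10 transitions and 1 transversion, so the answer is 1.

1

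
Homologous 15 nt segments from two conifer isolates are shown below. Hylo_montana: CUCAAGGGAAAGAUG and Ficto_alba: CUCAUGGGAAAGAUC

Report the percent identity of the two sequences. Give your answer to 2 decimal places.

The sequences differ at positions 5 (A/U), 15 (G/C).
13 of the 15 sites match, so the percent identity is 13/15 × 100 = 86.67%.

86.67%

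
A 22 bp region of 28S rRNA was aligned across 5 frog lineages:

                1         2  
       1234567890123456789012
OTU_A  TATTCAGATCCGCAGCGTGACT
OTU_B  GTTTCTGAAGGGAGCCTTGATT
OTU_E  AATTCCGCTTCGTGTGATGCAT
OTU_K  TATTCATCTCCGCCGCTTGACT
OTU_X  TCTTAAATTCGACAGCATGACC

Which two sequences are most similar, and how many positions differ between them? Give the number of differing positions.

4

Pairwise Hamming distances:
  OTU_A vs OTU_B: 11
  OTU_A vs OTU_E: 11
  OTU_A vs OTU_K: 4
  OTU_A vs OTU_X: 8
  OTU_B vs OTU_E: 13
  OTU_B vs OTU_K: 12
  OTU_B vs OTU_X: 15
  OTU_E vs OTU_K: 11
  OTU_E vs OTU_X: 16
  OTU_K vs OTU_X: 9
The smallest is 4, between OTU_A and OTU_K.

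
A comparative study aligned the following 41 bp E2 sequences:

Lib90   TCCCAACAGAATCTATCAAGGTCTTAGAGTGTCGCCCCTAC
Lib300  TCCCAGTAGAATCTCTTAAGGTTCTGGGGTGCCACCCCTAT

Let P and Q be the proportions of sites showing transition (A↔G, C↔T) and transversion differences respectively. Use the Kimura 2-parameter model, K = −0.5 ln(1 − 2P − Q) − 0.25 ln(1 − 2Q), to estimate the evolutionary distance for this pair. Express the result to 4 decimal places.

0.3714

The sequences differ at positions 6 (A/G, transition), 7 (C/T, transition), 15 (A/C, transversion), 17 (C/T, transition), 23 (C/T, transition), 24 (T/C, transition), 26 (A/G, transition), 28 (A/G, transition), 32 (T/C, transition), 34 (G/A, transition), 41 (C/T, transition).
Of the 11 differences, 10 transitions and 1 transversion over 41 sites: P = 10/41 = 0.243902, Q = 1/41 = 0.024390.
d = −0.5·ln(0.487806) − 0.25·ln(0.951220) = −0.5·(-0.717837) − 0.25·(-0.050010) = 0.3714.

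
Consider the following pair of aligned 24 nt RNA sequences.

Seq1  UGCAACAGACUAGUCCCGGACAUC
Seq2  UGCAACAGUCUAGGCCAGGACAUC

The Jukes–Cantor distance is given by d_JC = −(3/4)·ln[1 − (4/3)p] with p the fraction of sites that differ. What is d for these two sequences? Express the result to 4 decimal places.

0.1367

The sequences differ at positions 9 (A/U), 14 (U/G), 17 (C/A).
p = 3/24 = 0.125000.
d = −0.75 · ln(1 − (4/3)·0.125000) = −0.75 · ln(0.833333) = −0.75 · (-0.182322) = 0.1367.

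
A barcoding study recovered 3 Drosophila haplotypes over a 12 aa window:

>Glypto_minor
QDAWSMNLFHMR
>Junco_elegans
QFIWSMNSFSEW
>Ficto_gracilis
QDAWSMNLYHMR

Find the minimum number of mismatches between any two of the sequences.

Pairwise Hamming distances:
  Glypto_minor vs Junco_elegans: 6
  Glypto_minor vs Ficto_gracilis: 1
  Junco_elegans vs Ficto_gracilis: 7
The smallest is 1, between Glypto_minor and Ficto_gracilis.

1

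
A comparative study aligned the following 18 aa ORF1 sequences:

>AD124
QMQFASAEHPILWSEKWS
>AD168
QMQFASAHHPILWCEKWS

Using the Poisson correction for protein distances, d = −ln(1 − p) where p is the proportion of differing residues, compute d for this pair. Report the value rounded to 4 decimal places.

Differing sites — 8:E/H; 14:S/C.
p = 2/18 = 0.111111.
d = −ln(1 − 0.111111) = −ln(0.888889) = 0.1178.

0.1178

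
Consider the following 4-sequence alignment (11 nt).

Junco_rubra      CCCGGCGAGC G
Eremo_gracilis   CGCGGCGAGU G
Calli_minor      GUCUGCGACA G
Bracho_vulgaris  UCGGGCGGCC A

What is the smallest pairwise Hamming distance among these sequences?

2

Pairwise Hamming distances:
  Junco_rubra vs Eremo_gracilis: 2
  Junco_rubra vs Calli_minor: 5
  Junco_rubra vs Bracho_vulgaris: 5
  Eremo_gracilis vs Calli_minor: 5
  Eremo_gracilis vs Bracho_vulgaris: 7
  Calli_minor vs Bracho_vulgaris: 7
The smallest is 2, between Junco_rubra and Eremo_gracilis.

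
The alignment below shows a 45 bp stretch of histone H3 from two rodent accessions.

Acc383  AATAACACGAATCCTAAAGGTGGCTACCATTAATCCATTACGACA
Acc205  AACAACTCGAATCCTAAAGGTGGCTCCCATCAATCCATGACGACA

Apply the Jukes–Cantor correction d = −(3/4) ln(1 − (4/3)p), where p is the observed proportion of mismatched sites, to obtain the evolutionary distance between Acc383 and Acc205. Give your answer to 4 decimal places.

Differing sites — 3:T/C; 7:A/T; 26:A/C; 31:T/C; 39:T/G.
p = 5/45 = 0.111111.
d = −0.75 · ln(1 − (4/3)·0.111111) = −0.75 · ln(0.851852) = −0.75 · (-0.160342) = 0.1203.

0.1203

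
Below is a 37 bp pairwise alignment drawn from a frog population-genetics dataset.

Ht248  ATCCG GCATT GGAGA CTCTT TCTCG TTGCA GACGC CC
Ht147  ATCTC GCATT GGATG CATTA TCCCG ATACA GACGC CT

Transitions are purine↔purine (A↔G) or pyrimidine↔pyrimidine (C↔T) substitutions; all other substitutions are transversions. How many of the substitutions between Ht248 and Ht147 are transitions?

The sequences differ at positions 4 (C/T, transition), 5 (G/C, transversion), 14 (G/T, transversion), 15 (A/G, transition), 17 (T/A, transversion), 18 (C/T, transition), 20 (T/A, transversion), 23 (T/C, transition), 26 (T/A, transversion), 28 (G/A, transition), 37 (C/T, transition).
Of the 11 differences, 6 transitions and 5 transversions, so the answer is 6.

6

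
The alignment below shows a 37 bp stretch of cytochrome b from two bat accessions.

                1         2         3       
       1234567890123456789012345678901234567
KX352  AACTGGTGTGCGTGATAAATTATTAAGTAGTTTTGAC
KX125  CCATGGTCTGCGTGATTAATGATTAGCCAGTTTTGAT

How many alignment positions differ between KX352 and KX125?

10

The sequences differ at positions 1 (A/C), 2 (A/C), 3 (C/A), 8 (G/C), 17 (A/T), 21 (T/G), 26 (A/G), 27 (G/C), 28 (T/C), 37 (C/T).
That gives 10 mismatches out of 37 aligned sites, so the Hamming distance is 10.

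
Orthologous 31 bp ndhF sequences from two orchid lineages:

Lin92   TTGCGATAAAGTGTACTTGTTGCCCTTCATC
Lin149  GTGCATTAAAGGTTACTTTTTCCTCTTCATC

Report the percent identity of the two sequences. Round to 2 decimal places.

74.19%

Mismatches occur at site 1 (T→G), site 5 (G→A), site 6 (A→T), site 12 (T→G), site 13 (G→T), site 19 (G→T), site 22 (G→C), site 24 (C→T).
23 of the 31 sites match, so the percent identity is 23/31 × 100 = 74.19%.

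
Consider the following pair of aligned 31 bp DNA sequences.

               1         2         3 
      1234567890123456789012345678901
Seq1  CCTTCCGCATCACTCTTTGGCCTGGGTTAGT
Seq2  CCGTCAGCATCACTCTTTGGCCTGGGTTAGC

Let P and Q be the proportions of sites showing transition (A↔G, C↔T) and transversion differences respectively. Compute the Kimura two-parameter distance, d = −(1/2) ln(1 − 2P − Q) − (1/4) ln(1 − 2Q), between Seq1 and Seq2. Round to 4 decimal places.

0.1036

Differing sites — 3:T/G (Tv); 6:C/A (Tv); 31:T/C (Ti).
Of the 3 differences, 1 transition and 2 transversions over 31 sites: P = 1/31 = 0.032258, Q = 2/31 = 0.064516.
d = −0.5·ln(0.870968) − 0.25·ln(0.870968) = −0.5·(-0.138150) − 0.25·(-0.138150) = 0.1036.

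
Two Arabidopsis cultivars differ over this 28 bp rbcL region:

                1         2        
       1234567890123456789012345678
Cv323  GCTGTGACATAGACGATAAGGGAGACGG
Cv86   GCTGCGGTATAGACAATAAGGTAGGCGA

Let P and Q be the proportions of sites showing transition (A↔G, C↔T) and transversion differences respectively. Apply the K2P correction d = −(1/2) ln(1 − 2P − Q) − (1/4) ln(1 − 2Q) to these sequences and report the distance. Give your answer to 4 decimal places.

The sequences differ at positions 5 (T/C, transition), 7 (A/G, transition), 8 (C/T, transition), 15 (G/A, transition), 22 (G/T, transversion), 25 (A/G, transition), 28 (G/A, transition).
Of the 7 differences, 6 transitions and 1 transversion over 28 sites: P = 6/28 = 0.214286, Q = 1/28 = 0.035714.
d = −0.5·ln(0.535714) − 0.25·ln(0.928572) = −0.5·(-0.624155) − 0.25·(-0.074107) = 0.3306.

0.3306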